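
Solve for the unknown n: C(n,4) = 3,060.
18

Explanation: C(n,4) = n(n−1)(n−2)(n−3)/4! is increasing in n, and n(n−1)(n−2)(n−3) = 4!·3,060 = 73,440 ≈ (n−1.5)^4 gives n ≈ 18.0. Check: C(16,4) = 1,820, C(17,4) = 2,380, C(18,4) = 3,060 ✓. So n = 18.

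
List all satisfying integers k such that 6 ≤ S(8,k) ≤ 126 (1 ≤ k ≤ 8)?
7

Reasoning: S(8,1)=1; S(8,2)=127; S(8,3)=966; S(8,4)=1,701; S(8,5)=1,050; S(8,6)=266; S(8,7)=28; S(8,8)=1. So valid k = 7.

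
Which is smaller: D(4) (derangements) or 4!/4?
4!/4

Working:
D(4) = (4-1)·[D(3) + D(2)] = 3·[2 + 1] = 9; 4!/4 = 24/4 = 6.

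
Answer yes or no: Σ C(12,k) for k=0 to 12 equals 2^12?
Yes

Reasoning: Binomial theorem: Σ C(12,k) = (1+1)^12 = 2^12 = 4,096; RHS 2^12 = 4,096.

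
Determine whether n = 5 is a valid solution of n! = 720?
No

Reasoning: 5! = 5·4! = 5·24 = 120, which does not equal 720.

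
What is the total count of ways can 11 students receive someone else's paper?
Using D(n) = (n-1)[D(n-1) + D(n-2)]:
D(11) = (11-1) × [D(10) + D(9)]
      = 10 × [1334961 + 133496]
      = 10 × 1468457
      = 14,684,570

Answer: 14,684,570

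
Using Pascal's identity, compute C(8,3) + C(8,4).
126

Working:
C(8,3) + C(8,4) = C(9,4) = 126.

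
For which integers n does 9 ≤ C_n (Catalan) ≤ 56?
4, 5

Solution: C_3=5; C_4=14; C_5=42; C_6=132. So valid n = 4, 5.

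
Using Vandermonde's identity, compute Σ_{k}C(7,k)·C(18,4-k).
12,650

Reasoning: = C(7+18,4) = C(25,4) = 12,650.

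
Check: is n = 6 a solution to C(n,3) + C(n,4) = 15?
C(6,3) + C(6,4) = 20 + 15 = 35, which does not equal 15.

Answer: No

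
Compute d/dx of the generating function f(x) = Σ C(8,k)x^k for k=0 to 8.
Σ k·C(8,k)x^(k-1) for k=1 to 8

Working:
Term-by-term differentiation gives Σ k·C(8,k)x^{k-1} for k=1 to 8.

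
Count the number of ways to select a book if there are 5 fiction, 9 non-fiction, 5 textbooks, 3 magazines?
22

By the addition principle: 5 + 9 + 5 + 3 = 22.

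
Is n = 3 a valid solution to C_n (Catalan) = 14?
No

Explanation: C_3 = C(6,3)/(3+1) = 20/4 = 5, which does not equal 14.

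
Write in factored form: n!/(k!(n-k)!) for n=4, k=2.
C(4,2) = 6

Explanation: This is the binomial coefficient C(4,2) = 6.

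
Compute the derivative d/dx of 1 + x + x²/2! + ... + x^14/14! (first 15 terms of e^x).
1 + x + x²/2! + ... + x^13/13!
Differentiating term by term gives the first 14 terms of e^x.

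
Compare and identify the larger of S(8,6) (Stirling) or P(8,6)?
P(8,6)

Explanation: S(8,6) = 6·S(7,6) + S(7,5) = 6·21 + 140 = 266; P(8,6) = 20,160.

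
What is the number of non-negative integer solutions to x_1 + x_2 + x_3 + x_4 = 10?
286

Working:
C(10+4-1, 4-1) = 286.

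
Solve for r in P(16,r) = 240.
2

Explanation: P(16,r) = 16·15·…·(16−r+1), a product of r factors. Multiplying down from 16: 16 = 16; 16·15 = 240 ✓ (2 factors). So r = 2.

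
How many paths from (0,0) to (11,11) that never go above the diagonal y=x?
Counted by the Catalan number C_11: C_11 = C(22,11)/(11+1) = 705,432/12 = 58,786.
Final answer: 58,786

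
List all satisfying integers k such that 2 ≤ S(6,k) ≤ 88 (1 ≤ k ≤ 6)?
S(6,1)=1; S(6,2)=31; S(6,3)=90; S(6,4)=65; S(6,5)=15; S(6,6)=1. So valid k = 2, 4, 5.
Final answer: 2, 4, 5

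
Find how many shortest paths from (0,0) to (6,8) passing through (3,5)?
1,120

Reasoning: To (3,5): C(8,3)=56. From there: C(6,3)=20. Total: 1,120.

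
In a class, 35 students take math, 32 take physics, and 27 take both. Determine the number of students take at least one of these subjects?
40

Reasoning: |A∪B| = |A|+|B|-|A∩B| = 35+32-27 = 40.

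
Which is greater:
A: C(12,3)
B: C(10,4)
A=C(12,3)=220, B=C(10,4)=210.

Answer: A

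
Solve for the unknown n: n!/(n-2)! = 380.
20

Working:
n!/(n-2)! = n×(n-1), a product of 2 consecutive integers ≈ (n−0.5)^2. 380^(1/2) + 0.5 ≈ 20.0; check n = 20: 20×19 = 380 ✓. So n = 20.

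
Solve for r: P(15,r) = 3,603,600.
6

Reasoning: P(15,r) = 15·14·…·(15−r+1), a product of r factors. Multiplying down from 15: 15 = 15; 15·14 = 210; 15·14·13 = 2,730; 15·14·13·12 = 32,760; 15·14·13·12·11 = 360,360; 15·14·13·12·11·10 = 3,603,600 ✓ (6 factors). So r = 6.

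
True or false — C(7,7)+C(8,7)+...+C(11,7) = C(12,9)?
False
Hockey stick identity gives Σ = C(12,8) = 495; RHS C(12,9) = 220.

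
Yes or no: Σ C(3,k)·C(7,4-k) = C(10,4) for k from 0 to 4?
Yes

Explanation: Vandermonde's identity gives C(10,4) = 210; RHS C(10,4) = 210.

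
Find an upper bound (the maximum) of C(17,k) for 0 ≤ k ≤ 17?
24,310

Maximum at k = 8 or k = 9: C(17,8) = 24,310.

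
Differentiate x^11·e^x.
(11x^10 + x^11)e^x

Explanation: Product rule: d/dx[x^11]·e^x + x^11·d/dx[e^x] = 11x^{10}e^x + x^11e^x.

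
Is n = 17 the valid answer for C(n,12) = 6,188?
C(17,12) = 17·16·15·14·13·12·11·10·9·8·7·6/12! = 2,964,061,900,800/479,001,600 = 6,188, which equals 6,188.
Final answer: Yes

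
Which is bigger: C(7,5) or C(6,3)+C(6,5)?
C(6,3)+C(6,5)

Solution: C(7,5)=21; C(6,3)+C(6,5)=20+6=26.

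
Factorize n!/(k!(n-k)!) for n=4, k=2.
C(4,2) = 6

This is the binomial coefficient C(4,2) = 6.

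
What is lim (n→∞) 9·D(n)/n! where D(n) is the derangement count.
9/e

Explanation: D(n)/n! → 1/e, so 9·D(n)/n! → 9/e.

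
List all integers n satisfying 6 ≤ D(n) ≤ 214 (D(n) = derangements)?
4, 5

Explanation: Using D(n) = (n−1)[D(n−1) + D(n−2)] with D(1)=0, D(2)=1: D(3)=2; D(4)=9; D(5)=44; D(6)=265. So valid n = 4, 5.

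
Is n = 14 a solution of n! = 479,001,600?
14! = 14·13! = 14·6,227,020,800 = 87,178,291,200, which does not equal 479,001,600.
Final answer: No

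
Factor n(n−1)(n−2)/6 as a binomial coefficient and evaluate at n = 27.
C(n,3); C(27,3) = 2,925

Reasoning: n(n−1)(n−2)/6 = n!/(3!(n−3)!) = C(n,3). At n = 27: C(27,3) = 2,925.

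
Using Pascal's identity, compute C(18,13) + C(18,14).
C(18,13) + C(18,14) = C(19,14) = 11,628.

Answer: 11,628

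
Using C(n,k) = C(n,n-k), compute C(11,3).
165

Working:
C(11,3) = C(11,8) = 165.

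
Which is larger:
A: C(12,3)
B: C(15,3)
B

Reasoning: A=C(12,3)=220, B=C(15,3)=455.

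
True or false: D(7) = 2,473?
False

Explanation: Derangements of 7 elements: D(7) = (7-1)·[D(6) + D(5)] = 6·[265 + 44] = 1,854.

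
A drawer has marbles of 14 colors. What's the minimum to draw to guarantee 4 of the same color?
43

Reasoning: Worst case: 3 of each = 42. One more: 43.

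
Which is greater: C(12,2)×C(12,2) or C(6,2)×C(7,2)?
C(12,2)×C(12,2)=4,356, C(6,2)×C(7,2)=315.
Final answer: C(12,2)×C(12,2)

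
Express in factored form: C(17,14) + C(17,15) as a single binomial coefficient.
C(18,15)

By Pascal's identity: C(17,14) + C(17,15) = C(18,15) = 816.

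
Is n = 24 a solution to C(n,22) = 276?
Yes

Solution: C(24,22) = 24·23·22·21·20·19·18·17·16·15·14·13·12·11·10·9·8·7·6·5·4·3/22! = 310,224,200,866,619,719,680,000/1,124,000,727,777,607,680,000 = 276, which equals 276.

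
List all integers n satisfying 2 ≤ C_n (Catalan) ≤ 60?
2, 3, 4, 5

Explanation: C_1=1; C_2=2; C_3=5; C_4=14; C_5=42; C_6=132. So valid n = 2, 3, 4, 5.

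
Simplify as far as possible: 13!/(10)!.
This equals 13×12×11 = 1,716.

Answer: 1,716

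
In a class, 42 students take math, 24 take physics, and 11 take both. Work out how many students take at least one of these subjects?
|A∪B| = |A|+|B|-|A∩B| = 42+24-11 = 55.
Final answer: 55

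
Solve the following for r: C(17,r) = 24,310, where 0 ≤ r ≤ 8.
8

Working:
C(17,r) is increasing for 0 ≤ r ≤ 8. Stepping up (C(17,r+1) = C(17,r)·(17−r)/(r+1)): C(17,1) = 17, C(17,2) = 136, C(17,3) = 680, C(17,4) = 2,380, C(17,5) = 6,188, C(17,6) = 12,376, C(17,7) = 19,448, C(17,8) = 24,310 ✓. So r = 8.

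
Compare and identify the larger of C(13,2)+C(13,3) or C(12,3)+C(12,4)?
First=364, Second=715.
Final answer: C(12,3)+C(12,4)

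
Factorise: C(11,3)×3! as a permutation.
P(11,3)

Working:
C(11,3)×3! = [11!/(3!(8)!)]×3! = 11!/(8)! = P(11,3) = 990.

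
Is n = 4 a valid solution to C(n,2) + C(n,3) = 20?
C(4,2) + C(4,3) = 6 + 4 = 10, which does not equal 20.

Answer: No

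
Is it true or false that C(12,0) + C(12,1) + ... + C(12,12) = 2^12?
True

Solution: Binomial theorem with x = y = 1: Σ C(12,i) = (1+1)^12 = 2^12 = 4,096. The statement holds.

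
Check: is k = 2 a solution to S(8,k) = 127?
S(8,2) = 2·S(7,2) + S(7,1) = 2·63 + 1 = 127, which equals 127.

Answer: Yes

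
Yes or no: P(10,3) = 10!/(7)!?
Permutation formula P(n,k) = n!/(n-k)!: 10!/7! = 3,628,800/5,040 = 720 = P(10,3). The statement holds.

Answer: Yes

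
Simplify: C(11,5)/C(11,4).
7/5

Working:
C(n,k+1)/C(n,k) = (n−k)/(k+1). Here (11−4)/(4+1) = 7/5 = 7/5.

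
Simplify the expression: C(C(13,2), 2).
3,003

Solution: C(13,2) = 78, then C(78, 2) = 3,003.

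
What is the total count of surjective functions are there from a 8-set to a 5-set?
126,000

Reasoning: Onto functions = 5! × S(8,5)
First compute S(8,5) via recurrence:
Using the Stirling recurrence: S(n,k) = k·S(n-1,k) + S(n-1,k-1)
S(8,5) = 5·S(7,5) + S(7,4)
         = 5·140 + 350
         = 700 + 350
         = 1,050
Then: 120 × 1050 = 126,000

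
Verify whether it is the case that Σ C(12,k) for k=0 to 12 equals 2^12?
True

Binomial theorem: Σ C(12,k) = (1+1)^12 = 2^12 = 4,096; RHS 2^12 = 4,096.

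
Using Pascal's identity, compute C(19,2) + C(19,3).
C(19,2) + C(19,3) = C(20,3) = 1,140.

Answer: 1,140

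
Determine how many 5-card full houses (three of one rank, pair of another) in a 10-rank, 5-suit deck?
9,000

Triple rank: 10. Triple suits: C(5,3)=10. Pair rank: 9. Pair suits: C(5,2)=10. Total: 9,000.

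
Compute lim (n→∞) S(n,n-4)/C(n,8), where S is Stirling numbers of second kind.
105

Working:
The leading term of S(n,n-4) as a polynomial in n is (7)!!·C(n,8), so the ratio → (7)!! = 105.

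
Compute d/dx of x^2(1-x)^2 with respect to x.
2x^1(1-x)^2 - 2x^2(1-x)^1

Product rule: 2x^{1}(1-x)^{2} + x^2·(-2)(1-x)^{1}.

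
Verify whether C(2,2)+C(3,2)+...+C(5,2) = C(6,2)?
False

Explanation: Hockey stick identity gives Σ = C(6,3) = 20; RHS C(6,2) = 15.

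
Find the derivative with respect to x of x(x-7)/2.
(2x - 7)/2

Explanation: d/dx[(x-0)(x-7)] = (x-7) + (x-0) = 2x - 7. Dividing by 2 gives (2x - 7)/2.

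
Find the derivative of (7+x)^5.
Using the power rule: d/dx (7+x)^5 = 5(7+x)^{4}.

Answer: 5(7+x)^4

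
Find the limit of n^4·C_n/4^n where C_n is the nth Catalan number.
∞

Working:
C_n ~ 4^n/(n^(3/2)√π), so n^4·C_n/4^n ~ n^(4 − 3/2)/√π → ∞.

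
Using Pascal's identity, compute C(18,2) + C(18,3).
969
C(18,2) + C(18,3) = C(19,3) = 969.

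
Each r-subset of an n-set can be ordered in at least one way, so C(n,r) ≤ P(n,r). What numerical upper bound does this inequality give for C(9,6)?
60,480

Solution: P(9,6) = 9·8·7·6·5·4 = 60,480, so C(9,6) ≤ 60,480. (The bound is loose by a factor of 6! = 720: C(9,6) = 60,480/720 = 84.)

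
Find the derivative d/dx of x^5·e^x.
(5x^4 + x^5)e^x

Product rule: d/dx[x^5]·e^x + x^5·d/dx[e^x] = 5x^{4}e^x + x^5e^x.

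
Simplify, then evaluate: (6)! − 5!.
600
(6)! − 5! = (6)·5! − 5! = (6−1)·5! = 5·5! = 600.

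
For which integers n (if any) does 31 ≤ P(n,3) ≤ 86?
5

Explanation: P(4,3)=24; P(5,3)=60; P(6,3)=120. So valid n = 5.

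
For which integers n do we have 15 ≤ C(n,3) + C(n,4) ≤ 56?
5, 6

Solution: C(4,3)+C(4,4)=5; C(5,3)+C(5,4)=15; C(6,3)+C(6,4)=35; C(7,3)+C(7,4)=70. So valid n = 5, 6.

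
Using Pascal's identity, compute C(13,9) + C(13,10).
1,001

Reasoning: C(13,9) + C(13,10) = C(14,10) = 1,001.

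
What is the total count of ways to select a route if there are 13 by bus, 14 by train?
27

Working:
By the addition principle: 13 + 14 = 27.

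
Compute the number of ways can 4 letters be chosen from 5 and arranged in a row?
120
P(5,4) = 5!/(5-4)! = 120.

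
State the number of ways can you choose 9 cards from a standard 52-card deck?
3,679,075,400

Solution: C(52,9) = 3,679,075,400.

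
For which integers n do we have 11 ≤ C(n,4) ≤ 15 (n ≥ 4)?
6

C(5,4)=5; C(6,4)=15; C(7,4)=35. So valid n = 6.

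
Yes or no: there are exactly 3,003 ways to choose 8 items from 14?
Yes

C(14,8) = 3,003.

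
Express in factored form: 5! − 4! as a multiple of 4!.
4 × 4! = 96

Explanation: 5! − 4! = 5·4! − 4! = (5 − 1)·4! = 4 × 4! = 96.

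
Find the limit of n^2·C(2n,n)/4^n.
∞

C(2n,n) ~ 4^n/√(πn), so n^2·C(2n,n)/4^n ~ n^(2 − 1/2)/√π → ∞.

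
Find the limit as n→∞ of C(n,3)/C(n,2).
C(n,3)/C(n,2) = (n-2)/3 → ∞ as n → ∞.
Final answer: ∞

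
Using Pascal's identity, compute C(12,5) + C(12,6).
C(12,5) + C(12,6) = C(13,6) = 1,716.

Answer: 1,716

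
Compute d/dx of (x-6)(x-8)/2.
(2x - 14)/2

Reasoning: d/dx[(x-6)(x-8)] = (x-8) + (x-6) = 2x - 14. Dividing by 2 gives (2x - 14)/2.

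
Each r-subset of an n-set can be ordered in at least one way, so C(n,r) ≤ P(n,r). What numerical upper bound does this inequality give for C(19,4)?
P(19,4) = 19·18·17·16 = 93,024, so C(19,4) ≤ 93,024. (The bound is loose by a factor of 4! = 24: C(19,4) = 93,024/24 = 3,876.)
Final answer: 93,024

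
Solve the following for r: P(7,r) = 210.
3
P(7,r) = 7·6·…·(7−r+1), a product of r factors. Multiplying down from 7: 7 = 7; 7·6 = 42; 7·6·5 = 210 ✓ (3 factors). So r = 3.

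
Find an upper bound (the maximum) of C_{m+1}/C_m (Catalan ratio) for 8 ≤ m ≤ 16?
11/3

Solution: C_{m+1}/C_m = 2(2m+1)/(m+2), which increases with m. Maximum at m = 16: 2·33/18 = 11/3.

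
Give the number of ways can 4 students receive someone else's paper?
Using D(n) = (n-1)[D(n-1) + D(n-2)]:
D(4) = (4-1) × [D(3) + D(2)]
      = 3 × [2 + 1]
      = 3 × 3
      = 9
Final answer: 9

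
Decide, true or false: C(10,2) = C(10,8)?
Symmetry C(n,k) = C(n,n-k): C(10,2) = 45 and C(10,8) = 45. Both sides agree, so the statement holds.
Final answer: True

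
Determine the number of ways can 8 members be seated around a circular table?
5,040

Working:
Circular arrangements: (8-1)! = 5,040.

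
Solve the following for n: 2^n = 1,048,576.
20

Solution: 1,048,576 = 1,024 × 1,024 = 2^10 × 2^10 = 2^20, so n = 20.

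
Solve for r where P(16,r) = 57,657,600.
7

Reasoning: P(16,r) = 16·15·…·(16−r+1), a product of r factors. Multiplying down from 16: 16 = 16; 16·15 = 240; 16·15·14 = 3,360; 16·15·14·13 = 43,680; 16·15·14·13·12 = 524,160; 16·15·14·13·12·11 = 5,765,760; 16·15·14·13·12·11·10 = 57,657,600 ✓ (7 factors). So r = 7.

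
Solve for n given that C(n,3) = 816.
18

C(n,3) = n(n−1)(n−2)/3! is increasing in n, and n(n−1)(n−2) = 3!·816 = 4,896 ≈ (n−1)^3 gives n ≈ 18.0. Check: C(16,3) = 560, C(17,3) = 680, C(18,3) = 816 ✓. So n = 18.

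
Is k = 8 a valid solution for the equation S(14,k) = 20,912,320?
S(14,8) = 8·S(13,8) + S(13,7) = 8·1,899,612 + 5,715,424 = 20,912,320, which equals 20,912,320.
Final answer: Yes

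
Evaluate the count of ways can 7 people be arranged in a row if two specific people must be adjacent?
1,440

Reasoning: Treat pair as unit: (7-1)! arrangements × 2 internal orders = 1,440.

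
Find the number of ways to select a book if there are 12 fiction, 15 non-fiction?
27

Explanation: By the addition principle: 12 + 15 = 27.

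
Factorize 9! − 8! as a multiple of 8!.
8 × 8! = 322,560
9! − 8! = 9·8! − 8! = (9 − 1)·8! = 8 × 8! = 322,560.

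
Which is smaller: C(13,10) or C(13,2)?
C(13,10)=286, C(13,2)=78.
Final answer: C(13,2)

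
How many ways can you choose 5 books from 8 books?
C(8,5) = 8! / (5! × (8-5)!)
         = 8! / (5! × 3!)
         = 56

Answer: 56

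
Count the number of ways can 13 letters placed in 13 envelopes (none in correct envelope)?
2,290,792,932

Using D(n) = (n-1)[D(n-1) + D(n-2)]:
D(13) = (13-1) × [D(12) + D(11)]
      = 12 × [176214841 + 14684570]
      = 12 × 190899411
      = 2,290,792,932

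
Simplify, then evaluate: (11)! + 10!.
43,545,600
(11)! + 10! = (11)·10! + 10! = (11+1)·10! = 12·10! = 43,545,600.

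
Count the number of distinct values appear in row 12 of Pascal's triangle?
7

Solution: Row 12 has entries C(12,0)..C(12,12); by symmetry C(12,k)=C(12,12-k), giving 7 distinct values.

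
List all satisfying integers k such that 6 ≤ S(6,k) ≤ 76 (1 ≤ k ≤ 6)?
2, 4, 5
S(6,1)=1; S(6,2)=31; S(6,3)=90; S(6,4)=65; S(6,5)=15; S(6,6)=1. So valid k = 2, 4, 5.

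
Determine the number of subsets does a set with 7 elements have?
128

Working:
Each element can be included or excluded: 2^7 = 128.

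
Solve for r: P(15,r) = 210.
2

Solution: P(15,r) = 15·14·…·(15−r+1), a product of r factors. Multiplying down from 15: 15 = 15; 15·14 = 210 ✓ (2 factors). So r = 2.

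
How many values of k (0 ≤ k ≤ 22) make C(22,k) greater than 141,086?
9

Explanation: Row 22 is unimodal and symmetric about k=22/2. C(22,6)=74,613 ≤ 141,086; C(22,7)=170,544 > 141,086; by symmetry C(22,k) > 141,086 for k = 7..15. That's 15 - 7 + 1 = 9 values.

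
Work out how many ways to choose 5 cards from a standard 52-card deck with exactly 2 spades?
712,842
13 spades and 39 non-spades: C(13,2) × C(39,3) = 78 × 9139 = 712,842.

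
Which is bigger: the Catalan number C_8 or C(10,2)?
C_8

Solution: C_8 = C(16,8)/(8+1) = 12,870/9 = 1,430; C(10,2) = 45.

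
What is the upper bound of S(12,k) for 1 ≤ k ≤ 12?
1,379,400

Working:
Row S(12,k) for k = 1..12 (via S(n,k) = k·S(n−1,k) + S(n−1,k−1)): 1, 2,047, 86,526, 611,501, 1,379,400, 1,323,652, 627,396, 159,027, 22,275, 1,705, 66, 1. The row is unimodal; maximum at k = 5: 1,379,400.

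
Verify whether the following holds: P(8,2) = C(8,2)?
False
P(8,2) = 56 but C(8,2) = 28; they differ by a factor of 2! = 2, so the statement does not hold.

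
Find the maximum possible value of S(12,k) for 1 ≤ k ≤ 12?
1,379,400

Solution: Row S(12,k) for k = 1..12 (via S(n,k) = k·S(n−1,k) + S(n−1,k−1)): 1, 2,047, 86,526, 611,501, 1,379,400, 1,323,652, 627,396, 159,027, 22,275, 1,705, 66, 1. The row is unimodal; maximum at k = 5: 1,379,400.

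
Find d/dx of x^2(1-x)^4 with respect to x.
2x^1(1-x)^4 - 4x^2(1-x)^3

Solution: Product rule: 2x^{1}(1-x)^{4} + x^2·(-4)(1-x)^{3}.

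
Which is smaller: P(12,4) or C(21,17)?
C(21,17)

Solution: P(12,4)=11,880, C(21,17)=5,985.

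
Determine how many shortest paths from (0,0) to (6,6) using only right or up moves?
924
Choose 6 rights from 12 moves: C(12,6) = 924.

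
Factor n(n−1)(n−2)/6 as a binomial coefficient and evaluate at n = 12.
C(n,3); C(12,3) = 220

Reasoning: n(n−1)(n−2)/6 = n!/(3!(n−3)!) = C(n,3). At n = 12: C(12,3) = 220.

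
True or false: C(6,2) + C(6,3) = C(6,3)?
False

Reasoning: Pascal's identity gives C(7,3) = 35, whereas C(6,3) = 20.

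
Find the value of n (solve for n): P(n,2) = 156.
13

Working:
P(n,2) = n(n−1) is increasing in n; n(n−1) ≈ (n−0.5)^2 = 156 gives n ≈ 13.0. Check: P(11,2) = 110, P(12,2) = 132, P(13,2) = 156 ✓. So n = 13.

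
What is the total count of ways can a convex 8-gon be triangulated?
132

Explanation: Using the Catalan number formula: C_n = C(2n, n) / (n+1)
C_6 = C(12, 6) / (6+1)
     = 924 / 7
     = 132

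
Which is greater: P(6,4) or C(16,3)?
C(16,3)

Solution: P(6,4)=360, C(16,3)=560.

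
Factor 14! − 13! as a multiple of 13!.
13 × 13! = 80,951,270,400
14! − 13! = 14·13! − 13! = (14 − 1)·13! = 13 × 13! = 80,951,270,400.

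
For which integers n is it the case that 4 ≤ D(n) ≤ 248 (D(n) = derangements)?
4, 5

Reasoning: Using D(n) = (n−1)[D(n−1) + D(n−2)] with D(1)=0, D(2)=1: D(3)=2; D(4)=9; D(5)=44; D(6)=265. So valid n = 4, 5.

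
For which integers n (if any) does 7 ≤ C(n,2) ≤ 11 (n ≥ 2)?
5

Explanation: C(4,2)=6; C(5,2)=10; C(6,2)=15. So valid n = 5.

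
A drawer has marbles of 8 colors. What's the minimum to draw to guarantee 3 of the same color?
17

Reasoning: Worst case: 2 of each = 16. One more: 17.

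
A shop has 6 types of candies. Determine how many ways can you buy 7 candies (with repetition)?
Stars and bars: C(7+6-1, 7) = C(12, 7) = 792.

Answer: 792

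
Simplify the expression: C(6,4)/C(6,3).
C(n,k+1)/C(n,k) = (n−k)/(k+1). Here (6−3)/(3+1) = 3/4 = 3/4.
Final answer: 3/4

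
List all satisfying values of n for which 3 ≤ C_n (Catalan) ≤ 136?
3, 4, 5, 6

Reasoning: C_2=2; C_3=5; C_4=14; C_5=42; C_6=132; C_7=429. So valid n = 3, 4, 5, 6.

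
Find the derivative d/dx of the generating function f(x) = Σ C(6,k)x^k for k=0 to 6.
Σ k·C(6,k)x^(k-1) for k=1 to 6

Term-by-term differentiation gives Σ k·C(6,k)x^{k-1} for k=1 to 6.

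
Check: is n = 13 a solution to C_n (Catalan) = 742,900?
Yes

Working:
C_13 = C(26,13)/(13+1) = 10,400,600/14 = 742,900, which equals 742,900.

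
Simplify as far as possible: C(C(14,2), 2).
C(14,2) = 91, then C(91, 2) = 4,095.
Final answer: 4,095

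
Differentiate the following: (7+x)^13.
13(7+x)^12
Using the power rule: d/dx (7+x)^13 = 13(7+x)^{12}.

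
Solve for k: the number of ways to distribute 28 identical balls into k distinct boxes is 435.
Stars and bars: the count is C(28+k−1, k−1), increasing in k. k=2: C(29,1) = 29, k=3: C(30,2) = 435 ✓. So k = 3.

Answer: 3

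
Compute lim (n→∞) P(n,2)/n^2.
1

Solution: P(n,2) = n(n-1) ≈ n^2 for large n. Limit = 1.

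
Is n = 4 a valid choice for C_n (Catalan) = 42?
No

Working:
C_4 = C(8,4)/(4+1) = 70/5 = 14, which does not equal 42.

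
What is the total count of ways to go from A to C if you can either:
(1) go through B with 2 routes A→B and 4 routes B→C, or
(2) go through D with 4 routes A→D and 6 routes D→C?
32

Solution: Route via B: 2×4=8. Route via D: 4×6=24. Total: 32.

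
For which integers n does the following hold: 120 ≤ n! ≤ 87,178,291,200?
5, 6, 7, 8, 9, 10, 11, 12, 13, 14
n! is strictly increasing; 5! = 120 and 14! = 87,178,291,200, so valid n = 5, 6, 7, 8, 9, 10, 11, 12, 13, 14.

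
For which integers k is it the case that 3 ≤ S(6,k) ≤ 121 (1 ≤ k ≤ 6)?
2, 3, 4, 5

Working:
S(6,1)=1; S(6,2)=31; S(6,3)=90; S(6,4)=65; S(6,5)=15; S(6,6)=1. So valid k = 2, 3, 4, 5.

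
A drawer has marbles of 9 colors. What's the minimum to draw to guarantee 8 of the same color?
Worst case: 7 of each = 63. One more: 64.

Answer: 64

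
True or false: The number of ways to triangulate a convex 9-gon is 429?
True

Triangulations of a convex 9-gon are counted by the Catalan number C_7: C_7 = C(14,7)/(7+1) = 3,432/8 = 429.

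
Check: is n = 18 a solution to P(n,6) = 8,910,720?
No
P(18,6) = 18·17·16·15·14·13 = 13,366,080, which does not equal 8,910,720.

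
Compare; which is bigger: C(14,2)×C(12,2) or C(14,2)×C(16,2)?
C(14,2)×C(16,2)

Working:
C(14,2)×C(12,2)=6,006, C(14,2)×C(16,2)=10,920.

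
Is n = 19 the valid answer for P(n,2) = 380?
No

Explanation: P(19,2) = 19·18 = 342, which does not equal 380.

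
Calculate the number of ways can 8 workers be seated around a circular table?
5,040

Solution: Circular arrangements: (8-1)! = 5,040.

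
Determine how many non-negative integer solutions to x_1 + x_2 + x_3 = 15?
136

Reasoning: C(15+3-1, 3-1) = 136.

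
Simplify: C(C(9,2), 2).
630

Solution: C(9,2) = 36, then C(36, 2) = 630.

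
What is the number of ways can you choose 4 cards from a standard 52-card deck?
270,725

Explanation: C(52,4) = 270,725.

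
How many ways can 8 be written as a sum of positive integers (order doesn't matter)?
22

Working:
Pentagonal recurrence p(n) = p(n−1) + p(n−2) − p(n−5) − p(n−7) + …: p(8) = p(7) + p(6) − p(3) − p(1) = 15 + 11 − 3 − 1 = 22.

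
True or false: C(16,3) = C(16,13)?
True

Explanation: C(16,3) = C(16,16-3) by the symmetry property; both equal 560.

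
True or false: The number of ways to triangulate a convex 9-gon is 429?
True

Working:
Triangulations of a convex 9-gon are counted by the Catalan number C_7: C_7 = C(14,7)/(7+1) = 3,432/8 = 429.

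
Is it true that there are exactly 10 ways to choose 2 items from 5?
True

Explanation: C(5,2) = 10.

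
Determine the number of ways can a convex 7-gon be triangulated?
Using the Catalan number formula: C_n = C(2n, n) / (n+1)
C_5 = C(10, 5) / (5+1)
     = 252 / 6
     = 42
Final answer: 42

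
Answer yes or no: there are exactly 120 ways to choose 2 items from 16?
Yes
C(16,2) = 120.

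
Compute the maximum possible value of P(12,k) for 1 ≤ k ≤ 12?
P(12,k) increases in k, so maximum at k = 12: 12! = 479,001,600.

Answer: 479,001,600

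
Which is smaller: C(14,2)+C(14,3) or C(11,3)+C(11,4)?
C(14,2)+C(14,3)

Reasoning: First=455, Second=495.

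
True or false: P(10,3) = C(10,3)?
False

Working:
P(10,3) = 720 and C(10,3) = 120; P(n,r) = r! × C(n,r) so P > C whenever r ≥ 2.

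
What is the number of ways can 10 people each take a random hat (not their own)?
1,334,961

Using D(n) = (n-1)[D(n-1) + D(n-2)]:
D(10) = (10-1) × [D(9) + D(8)]
      = 9 × [133496 + 14833]
      = 9 × 148329
      = 1,334,961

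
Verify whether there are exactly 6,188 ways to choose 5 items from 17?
True

Working:
C(17,5) = 6,188.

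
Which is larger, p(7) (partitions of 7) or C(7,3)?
C(7,3)

Reasoning: Pentagonal recurrence p(n) = p(n−1) + p(n−2) − p(n−5) − p(n−7) + …: p(7) = p(6) + p(5) − p(2) − p(0) = 11 + 7 − 2 − 1 = 15; C(7,3) = 35.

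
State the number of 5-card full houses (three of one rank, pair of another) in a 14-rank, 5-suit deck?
18,200

Solution: Triple rank: 14. Triple suits: C(5,3)=10. Pair rank: 13. Pair suits: C(5,2)=10. Total: 18,200.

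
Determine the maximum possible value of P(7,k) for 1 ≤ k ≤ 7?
5,040

Explanation: P(7,k) increases in k, so maximum at k = 7: 7! = 5,040.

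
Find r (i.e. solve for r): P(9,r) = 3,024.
4
P(9,r) = 9·8·…·(9−r+1), a product of r factors. Multiplying down from 9: 9 = 9; 9·8 = 72; 9·8·7 = 504; 9·8·7·6 = 3,024 ✓ (4 factors). So r = 4.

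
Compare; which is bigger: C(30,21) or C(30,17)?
C(30,21)=14,307,150, C(30,17)=119,759,850.
Final answer: C(30,17)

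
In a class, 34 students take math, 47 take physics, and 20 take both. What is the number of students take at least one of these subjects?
|A∪B| = |A|+|B|-|A∩B| = 34+47-20 = 61.
Final answer: 61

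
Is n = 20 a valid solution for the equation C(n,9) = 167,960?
Yes
C(20,9) = 20·19·18·17·16·15·14·13·12/9! = 60,949,324,800/362,880 = 167,960, which equals 167,960.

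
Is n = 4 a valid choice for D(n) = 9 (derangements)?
D(4) = (4-1)·[D(3) + D(2)] = 3·[2 + 1] = 9, which equals 9.
Final answer: Yes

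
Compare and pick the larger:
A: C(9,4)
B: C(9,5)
Equal

Working:
A=C(9,4)=126, B=C(9,5)=126.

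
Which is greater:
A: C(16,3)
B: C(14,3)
A

Reasoning: A=C(16,3)=560, B=C(14,3)=364.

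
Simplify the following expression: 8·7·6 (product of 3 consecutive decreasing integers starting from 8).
336

Reasoning: This is P(8,3) = 8!/(5)! = 336.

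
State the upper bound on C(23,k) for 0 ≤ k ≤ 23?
1,352,078
Maximum at k = 11 or k = 12: C(23,11) = 1,352,078.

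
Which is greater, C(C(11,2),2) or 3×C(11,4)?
C(C(11,2),2)

Solution: C(C(11,2),2)=1,485, 3×C(11,4)=990.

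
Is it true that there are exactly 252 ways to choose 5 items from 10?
True

Explanation: C(10,5) = 252.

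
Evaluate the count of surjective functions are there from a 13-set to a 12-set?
37,362,124,800

Explanation: Onto functions = 12! × S(13,12)
First compute S(13,12) via recurrence:
Using the Stirling recurrence: S(n,k) = k·S(n-1,k) + S(n-1,k-1)
S(13,12) = 12·S(12,12) + S(12,11)
         = 12·1 + 66
         = 12 + 66
         = 78
Then: 479001600 × 78 = 37,362,124,800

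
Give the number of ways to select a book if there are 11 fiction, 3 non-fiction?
14

Working:
By the addition principle: 11 + 3 = 14.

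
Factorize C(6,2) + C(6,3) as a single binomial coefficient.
C(7,3)

Explanation: By Pascal's identity: C(6,2) + C(6,3) = C(7,3) = 35.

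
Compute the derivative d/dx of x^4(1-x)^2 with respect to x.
4x^3(1-x)^2 - 2x^4(1-x)^1

Explanation: Product rule: 4x^{3}(1-x)^{2} + x^4·(-2)(1-x)^{1}.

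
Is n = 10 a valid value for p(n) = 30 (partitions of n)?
Pentagonal recurrence p(n) = p(n−1) + p(n−2) − p(n−5) − p(n−7) + …: p(10) = p(9) + p(8) − p(5) − p(3) = 30 + 22 − 7 − 3 = 42, which does not equal 30.
Final answer: No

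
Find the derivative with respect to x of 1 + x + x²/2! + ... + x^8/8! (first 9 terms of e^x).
1 + x + x²/2! + ... + x^7/7!

Solution: Differentiating term by term gives the first 8 terms of e^x.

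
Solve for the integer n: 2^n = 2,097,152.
21

2,097,152 = 1,024 × 1,024 × 2 = 2^10 × 2^10 × 2^1 = 2^21, so n = 21.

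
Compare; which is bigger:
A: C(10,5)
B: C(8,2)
A

Explanation: A=C(10,5)=252, B=C(8,2)=28.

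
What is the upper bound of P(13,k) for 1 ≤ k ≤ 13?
6,227,020,800

Solution: P(13,k) increases in k, so maximum at k = 13: 13! = 6,227,020,800.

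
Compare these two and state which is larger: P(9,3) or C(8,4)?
P(9,3)=504, C(8,4)=70.

Answer: P(9,3)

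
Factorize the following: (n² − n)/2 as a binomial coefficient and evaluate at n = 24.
C(n,2); C(24,2) = 276

Solution: (n² − n)/2 = n(n−1)/2 = C(n,2). At n = 24: C(24,2) = 276.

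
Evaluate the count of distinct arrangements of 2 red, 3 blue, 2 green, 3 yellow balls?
25,200

Solution: Multinomial: 10!/(2! × 3! × 2! × 3!) = 25,200.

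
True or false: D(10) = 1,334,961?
Derangements of 10 elements: D(10) = (10-1)·[D(9) + D(8)] = 9·[133,496 + 14,833] = 1,334,961.
Final answer: True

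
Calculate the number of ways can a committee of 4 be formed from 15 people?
1,365

Reasoning: C(15,4) = 15! / (4! × (15-4)!)
         = 15! / (4! × 11!)
         = 1,365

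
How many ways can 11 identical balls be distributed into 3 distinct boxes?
78

Working:
C(11+3-1, 3-1) = C(13, 2) = 78.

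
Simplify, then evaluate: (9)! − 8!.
322,560

Explanation: (9)! − 8! = (9)·8! − 8! = (9−1)·8! = 8·8! = 322,560.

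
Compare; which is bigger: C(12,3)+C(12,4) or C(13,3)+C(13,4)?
First=715, Second=1,001.
Final answer: C(13,3)+C(13,4)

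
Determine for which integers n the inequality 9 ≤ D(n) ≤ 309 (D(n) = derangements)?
Using D(n) = (n−1)[D(n−1) + D(n−2)] with D(1)=0, D(2)=1: D(3)=2; D(4)=9; D(5)=44; D(6)=265; D(7)=1,854. So valid n = 4, 5, 6.
Final answer: 4, 5, 6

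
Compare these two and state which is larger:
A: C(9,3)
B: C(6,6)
A

Explanation: A=C(9,3)=84, B=C(6,6)=1.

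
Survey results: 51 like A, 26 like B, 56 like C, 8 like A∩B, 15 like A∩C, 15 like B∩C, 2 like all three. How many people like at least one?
97

Reasoning: |A∪B∪C| = 51+26+56-8-15-15+2 = 97.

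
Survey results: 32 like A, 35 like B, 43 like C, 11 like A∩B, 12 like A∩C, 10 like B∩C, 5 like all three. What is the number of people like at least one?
82

Solution: |A∪B∪C| = 32+35+43-11-12-10+5 = 82.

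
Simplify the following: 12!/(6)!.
665,280

Explanation: This equals 12×11×...×7 = 665,280.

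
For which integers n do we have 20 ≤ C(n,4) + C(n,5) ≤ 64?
6, 7

Solution: C(5,4)+C(5,5)=6; C(6,4)+C(6,5)=21; C(7,4)+C(7,5)=56; C(8,4)+C(8,5)=126. So valid n = 6, 7.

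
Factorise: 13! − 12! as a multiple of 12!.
13! − 12! = 13·12! − 12! = (13 − 1)·12! = 12 × 12! = 5,748,019,200.

Answer: 12 × 12! = 5,748,019,200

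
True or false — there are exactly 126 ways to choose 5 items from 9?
True

Working:
C(9,5) = 126.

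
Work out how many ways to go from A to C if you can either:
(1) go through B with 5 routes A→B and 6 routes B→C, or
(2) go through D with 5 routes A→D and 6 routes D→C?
60

Route via B: 5×6=30. Route via D: 5×6=30. Total: 60.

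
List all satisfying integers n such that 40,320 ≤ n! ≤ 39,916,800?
8, 9, 10, 11
n! is strictly increasing; 8! = 40,320 and 11! = 39,916,800, so valid n = 8, 9, 10, 11.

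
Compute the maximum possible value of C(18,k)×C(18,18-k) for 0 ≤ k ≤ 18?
C(18,k)·C(18,18-k) = C(18,k)², maximised at the centre k = 9: C(18,9)² = 2,363,904,400.

Answer: 2,363,904,400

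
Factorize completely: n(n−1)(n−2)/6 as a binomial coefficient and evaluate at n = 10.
n(n−1)(n−2)/6 = n!/(3!(n−3)!) = C(n,3). At n = 10: C(10,3) = 120.
Final answer: C(n,3); C(10,3) = 120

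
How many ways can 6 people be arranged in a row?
Arrangements of 6 distinct objects: 6! = 720.
Final answer: 720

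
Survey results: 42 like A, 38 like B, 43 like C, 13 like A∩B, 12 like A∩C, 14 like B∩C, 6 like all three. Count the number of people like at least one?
90

Solution: |A∪B∪C| = 42+38+43-13-12-14+6 = 90.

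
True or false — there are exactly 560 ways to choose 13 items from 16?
C(16,13) = 560.
Final answer: True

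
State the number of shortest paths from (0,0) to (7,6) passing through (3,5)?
To (3,5): C(8,3)=56. From there: C(5,4)=5. Total: 280.

Answer: 280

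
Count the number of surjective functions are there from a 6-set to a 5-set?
1,800
Onto functions = 5! × S(6,5)
First compute S(6,5) via recurrence:
Using the Stirling recurrence: S(n,k) = k·S(n-1,k) + S(n-1,k-1)
S(6,5) = 5·S(5,5) + S(5,4)
         = 5·1 + 10
         = 5 + 10
         = 15
Then: 120 × 15 = 1,800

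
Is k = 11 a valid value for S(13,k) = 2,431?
Yes

Explanation: S(13,11) = 11·S(12,11) + S(12,10) = 11·66 + 1,705 = 2,431, which equals 2,431.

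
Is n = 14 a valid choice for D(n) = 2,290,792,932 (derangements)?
No

Reasoning: D(14) = (14-1)·[D(13) + D(12)] = 13·[2,290,792,932 + 176,214,841] = 32,071,101,049, which does not equal 2,290,792,932.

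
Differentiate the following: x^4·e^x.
Product rule: d/dx[x^4]·e^x + x^4·d/dx[e^x] = 4x^{3}e^x + x^4e^x.

Answer: (4x^3 + x^4)e^x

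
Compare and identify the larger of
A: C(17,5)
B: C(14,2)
A

Working:
A=C(17,5)=6,188, B=C(14,2)=91.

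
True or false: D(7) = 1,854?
True

Reasoning: Derangements of 7 elements: D(7) = (7-1)·[D(6) + D(5)] = 6·[265 + 44] = 1,854.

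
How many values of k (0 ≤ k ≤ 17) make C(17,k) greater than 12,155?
6
Row 17 is unimodal and symmetric about k=17/2. C(17,5)=6,188 ≤ 12,155; C(17,6)=12,376 > 12,155; by symmetry C(17,k) > 12,155 for k = 6..11. That's 11 - 6 + 1 = 6 values.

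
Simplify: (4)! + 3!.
30

Reasoning: (4)! + 3! = (4)·3! + 3! = (4+1)·3! = 5·3! = 30.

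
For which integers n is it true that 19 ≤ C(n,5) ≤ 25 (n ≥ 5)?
7

Solution: C(6,5)=6; C(7,5)=21; C(8,5)=56. So valid n = 7.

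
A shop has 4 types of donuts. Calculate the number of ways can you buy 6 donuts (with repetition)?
84
Stars and bars: C(6+4-1, 6) = C(9, 6) = 84.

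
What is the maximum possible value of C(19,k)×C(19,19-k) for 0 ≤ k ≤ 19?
8,533,694,884

C(19,k)·C(19,19-k) = C(19,k)², maximised at the centre k = 9: C(19,9)² = 8,533,694,884.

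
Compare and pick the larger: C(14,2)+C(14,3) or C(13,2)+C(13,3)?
C(14,2)+C(14,3)

Explanation: First=455, Second=364.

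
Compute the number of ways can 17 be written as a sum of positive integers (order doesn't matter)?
297

Pentagonal recurrence p(n) = p(n−1) + p(n−2) − p(n−5) − p(n−7) + …: p(17) = p(16) + p(15) − p(12) − p(10) + p(5) + p(2) = 231 + 176 − 77 − 42 + 7 + 2 = 297.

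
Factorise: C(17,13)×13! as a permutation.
P(17,13)

Explanation: C(17,13)×13! = [17!/(13!(4)!)]×13! = 17!/(4)! = P(17,13) = 14,820,309,504,000.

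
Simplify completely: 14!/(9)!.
240,240

Solution: This equals 14×13×...×10 = 240,240.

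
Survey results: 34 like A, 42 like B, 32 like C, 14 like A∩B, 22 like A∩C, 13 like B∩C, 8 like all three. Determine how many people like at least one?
67
|A∪B∪C| = 34+42+32-14-22-13+8 = 67.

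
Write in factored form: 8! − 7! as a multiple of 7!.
7 × 7! = 35,280

Working:
8! − 7! = 8·7! − 7! = (8 − 1)·7! = 7 × 7! = 35,280.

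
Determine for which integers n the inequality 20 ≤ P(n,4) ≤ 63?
4

Working:
P(3,4)=0; P(4,4)=24; P(5,4)=120. So valid n = 4.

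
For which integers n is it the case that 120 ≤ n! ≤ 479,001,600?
5, 6, 7, 8, 9, 10, 11, 12

Working:
n! is strictly increasing; 5! = 120 and 12! = 479,001,600, so valid n = 5, 6, 7, 8, 9, 10, 11, 12.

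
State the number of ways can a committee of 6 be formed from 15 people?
5,005

Reasoning: C(15,6) = 15! / (6! × (15-6)!)
         = 15! / (6! × 9!)
         = 5,005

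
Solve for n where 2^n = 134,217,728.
134,217,728 = 1,024 × 1,024 × 128 = 2^10 × 2^10 × 2^7 = 2^27, so n = 27.

Answer: 27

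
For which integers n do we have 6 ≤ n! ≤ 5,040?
3, 4, 5, 6, 7

n! is strictly increasing; 3! = 6 and 7! = 5,040, so valid n = 3, 4, 5, 6, 7.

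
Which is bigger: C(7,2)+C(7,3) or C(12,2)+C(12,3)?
C(12,2)+C(12,3)

Working:
First=56, Second=286.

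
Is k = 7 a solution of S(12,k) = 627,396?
Yes

Reasoning: S(12,7) = 7·S(11,7) + S(11,6) = 7·63,987 + 179,487 = 627,396, which equals 627,396.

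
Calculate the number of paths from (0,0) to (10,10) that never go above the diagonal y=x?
16,796

Reasoning: Counted by the Catalan number C_10: C_10 = C(20,10)/(10+1) = 184,756/11 = 16,796.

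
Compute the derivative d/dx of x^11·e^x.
(11x^10 + x^11)e^x

Solution: Product rule: d/dx[x^11]·e^x + x^11·d/dx[e^x] = 11x^{10}e^x + x^11e^x.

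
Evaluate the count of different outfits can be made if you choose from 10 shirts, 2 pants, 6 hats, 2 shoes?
240

By the multiplication principle: 10 × 2 × 6 × 2 = 240.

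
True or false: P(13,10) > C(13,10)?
True

Working:
P(13,10) = 1,037,836,800 and C(13,10) = 286; P(n,r) = r! × C(n,r) so P > C whenever r ≥ 2.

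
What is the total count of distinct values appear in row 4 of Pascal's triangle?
3

Reasoning: Row 4 has entries C(4,0)..C(4,4); by symmetry C(4,k)=C(4,4-k), giving 3 distinct values.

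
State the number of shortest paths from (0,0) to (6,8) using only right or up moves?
3,003
Choose 6 rights from 14 moves: C(14,6) = 3,003.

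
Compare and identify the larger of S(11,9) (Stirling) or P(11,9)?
P(11,9)

Explanation: S(11,9) = 9·S(10,9) + S(10,8) = 9·45 + 750 = 1,155; P(11,9) = 19,958,400.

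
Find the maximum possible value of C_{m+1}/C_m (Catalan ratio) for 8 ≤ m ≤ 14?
C_{m+1}/C_m = 2(2m+1)/(m+2), which increases with m. Maximum at m = 14: 2·29/16 = 29/8.

Answer: 29/8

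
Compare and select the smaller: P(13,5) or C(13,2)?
P(13,5)=154,440, C(13,2)=78.
Final answer: C(13,2)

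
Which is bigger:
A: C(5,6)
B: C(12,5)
A=C(5,6)=0, B=C(12,5)=792.

Answer: B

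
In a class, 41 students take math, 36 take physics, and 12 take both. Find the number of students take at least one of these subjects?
65
|A∪B| = |A|+|B|-|A∩B| = 41+36-12 = 65.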